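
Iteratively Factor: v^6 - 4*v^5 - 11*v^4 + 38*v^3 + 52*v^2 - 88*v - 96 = (v - 4)*(v^5 - 11*v^3 - 6*v^2 + 28*v + 24) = (v - 4)*(v + 2)*(v^4 - 2*v^3 - 7*v^2 + 8*v + 12) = (v - 4)*(v + 1)*(v + 2)*(v^3 - 3*v^2 - 4*v + 12) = (v - 4)*(v - 3)*(v + 1)*(v + 2)*(v^2 - 4) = (v - 4)*(v - 3)*(v + 1)*(v + 2)^2*(v - 2)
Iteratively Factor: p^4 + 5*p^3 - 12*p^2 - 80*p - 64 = (p + 1)*(p^3 + 4*p^2 - 16*p - 64) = (p + 1)*(p + 4)*(p^2 - 16) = (p - 4)*(p + 1)*(p + 4)*(p + 4)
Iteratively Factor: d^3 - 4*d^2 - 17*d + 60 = (d - 5)*(d^2 + d - 12) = (d - 5)*(d - 3)*(d + 4)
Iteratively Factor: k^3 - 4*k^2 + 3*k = (k - 1)*(k^2 - 3*k) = k*(k - 1)*(k - 3)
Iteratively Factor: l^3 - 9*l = (l)*(l^2 - 9) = l*(l + 3)*(l - 3)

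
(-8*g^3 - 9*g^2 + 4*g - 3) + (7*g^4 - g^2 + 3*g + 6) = 7*g^4 - 8*g^3 - 10*g^2 + 7*g + 3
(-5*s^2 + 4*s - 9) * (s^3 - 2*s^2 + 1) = -5*s^5 + 14*s^4 - 17*s^3 + 13*s^2 + 4*s - 9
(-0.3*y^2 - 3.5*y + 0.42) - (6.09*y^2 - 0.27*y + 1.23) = -6.39*y^2 - 3.23*y - 0.81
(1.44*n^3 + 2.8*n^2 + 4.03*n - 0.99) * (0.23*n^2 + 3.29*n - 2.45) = 0.3312*n^5 + 5.3816*n^4 + 6.6109*n^3 + 6.171*n^2 - 13.1306*n + 2.4255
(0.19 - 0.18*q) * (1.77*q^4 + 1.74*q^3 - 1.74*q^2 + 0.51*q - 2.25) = -0.3186*q^5 + 0.0231*q^4 + 0.6438*q^3 - 0.4224*q^2 + 0.5019*q - 0.4275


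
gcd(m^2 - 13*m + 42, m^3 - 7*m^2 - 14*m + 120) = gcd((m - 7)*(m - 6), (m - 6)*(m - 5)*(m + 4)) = m - 6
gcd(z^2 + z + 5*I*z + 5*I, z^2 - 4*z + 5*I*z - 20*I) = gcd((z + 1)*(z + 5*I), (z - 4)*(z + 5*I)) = z + 5*I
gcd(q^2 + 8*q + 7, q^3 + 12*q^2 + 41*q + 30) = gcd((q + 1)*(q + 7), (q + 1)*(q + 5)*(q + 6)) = q + 1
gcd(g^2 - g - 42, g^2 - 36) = g + 6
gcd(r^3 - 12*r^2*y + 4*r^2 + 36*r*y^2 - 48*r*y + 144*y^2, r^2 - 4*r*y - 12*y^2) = -r + 6*y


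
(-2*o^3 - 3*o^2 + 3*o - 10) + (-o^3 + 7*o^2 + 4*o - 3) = -3*o^3 + 4*o^2 + 7*o - 13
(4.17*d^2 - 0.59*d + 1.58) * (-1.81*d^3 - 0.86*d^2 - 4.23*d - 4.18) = -7.5477*d^5 - 2.5183*d^4 - 19.9915*d^3 - 16.2937*d^2 - 4.2172*d - 6.6044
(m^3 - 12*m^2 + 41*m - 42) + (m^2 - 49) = m^3 - 11*m^2 + 41*m - 91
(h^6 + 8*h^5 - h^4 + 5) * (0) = 0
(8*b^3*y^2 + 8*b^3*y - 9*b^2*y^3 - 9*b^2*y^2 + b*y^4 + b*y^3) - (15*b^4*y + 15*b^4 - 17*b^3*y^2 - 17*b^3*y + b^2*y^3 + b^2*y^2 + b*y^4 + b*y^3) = -15*b^4*y - 15*b^4 + 25*b^3*y^2 + 25*b^3*y - 10*b^2*y^3 - 10*b^2*y^2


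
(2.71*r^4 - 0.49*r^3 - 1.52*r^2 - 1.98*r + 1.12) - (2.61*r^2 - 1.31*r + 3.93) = 2.71*r^4 - 0.49*r^3 - 4.13*r^2 - 0.67*r - 2.81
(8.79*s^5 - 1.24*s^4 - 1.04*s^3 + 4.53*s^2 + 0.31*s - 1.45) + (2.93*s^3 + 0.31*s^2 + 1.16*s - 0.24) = 8.79*s^5 - 1.24*s^4 + 1.89*s^3 + 4.84*s^2 + 1.47*s - 1.69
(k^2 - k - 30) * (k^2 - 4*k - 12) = k^4 - 5*k^3 - 38*k^2 + 132*k + 360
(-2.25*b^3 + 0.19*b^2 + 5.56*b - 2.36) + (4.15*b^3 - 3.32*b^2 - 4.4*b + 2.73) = 1.9*b^3 - 3.13*b^2 + 1.16*b + 0.37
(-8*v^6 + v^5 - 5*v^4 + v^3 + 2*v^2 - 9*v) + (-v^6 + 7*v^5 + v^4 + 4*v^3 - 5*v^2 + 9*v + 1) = -9*v^6 + 8*v^5 - 4*v^4 + 5*v^3 - 3*v^2 + 1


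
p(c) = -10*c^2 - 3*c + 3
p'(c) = -20*c - 3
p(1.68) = -30.26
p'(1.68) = -36.60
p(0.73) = -4.52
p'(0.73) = -17.60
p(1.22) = -15.54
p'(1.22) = -27.40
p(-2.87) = -70.76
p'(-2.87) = 54.40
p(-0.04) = 3.10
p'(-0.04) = -2.20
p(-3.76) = -127.10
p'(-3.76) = 72.20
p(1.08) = -11.90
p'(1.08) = -24.60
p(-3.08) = -82.62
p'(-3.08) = 58.60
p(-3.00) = -78.00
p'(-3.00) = 57.00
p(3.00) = -96.00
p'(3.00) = -63.00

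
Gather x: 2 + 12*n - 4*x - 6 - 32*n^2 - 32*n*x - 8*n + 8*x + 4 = -32*n^2 + 4*n + x*(4 - 32*n)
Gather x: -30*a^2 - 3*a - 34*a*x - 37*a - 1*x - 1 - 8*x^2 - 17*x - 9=-30*a^2 - 40*a - 8*x^2 + x*(-34*a - 18) - 10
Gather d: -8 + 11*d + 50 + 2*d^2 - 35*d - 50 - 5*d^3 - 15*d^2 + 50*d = -5*d^3 - 13*d^2 + 26*d - 8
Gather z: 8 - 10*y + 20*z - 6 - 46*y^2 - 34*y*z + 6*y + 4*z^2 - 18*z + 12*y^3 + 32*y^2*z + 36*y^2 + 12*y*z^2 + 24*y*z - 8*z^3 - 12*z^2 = 12*y^3 - 10*y^2 - 4*y - 8*z^3 + z^2*(12*y - 8) + z*(32*y^2 - 10*y + 2) + 2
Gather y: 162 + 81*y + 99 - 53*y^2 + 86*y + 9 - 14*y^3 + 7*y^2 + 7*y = -14*y^3 - 46*y^2 + 174*y + 270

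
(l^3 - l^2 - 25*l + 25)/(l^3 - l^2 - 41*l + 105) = (l^2 + 4*l - 5)/(l^2 + 4*l - 21)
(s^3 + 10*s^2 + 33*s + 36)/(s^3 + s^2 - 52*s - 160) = (s^2 + 6*s + 9)/(s^2 - 3*s - 40)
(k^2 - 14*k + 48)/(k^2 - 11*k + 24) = (k - 6)/(k - 3)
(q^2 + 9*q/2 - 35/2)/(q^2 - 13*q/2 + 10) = (q + 7)/(q - 4)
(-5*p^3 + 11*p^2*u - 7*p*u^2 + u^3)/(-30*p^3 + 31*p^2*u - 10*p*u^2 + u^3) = (p^2 - 2*p*u + u^2)/(6*p^2 - 5*p*u + u^2)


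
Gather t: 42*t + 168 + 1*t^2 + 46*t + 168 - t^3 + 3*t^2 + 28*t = -t^3 + 4*t^2 + 116*t + 336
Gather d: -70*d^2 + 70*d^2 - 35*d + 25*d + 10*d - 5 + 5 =0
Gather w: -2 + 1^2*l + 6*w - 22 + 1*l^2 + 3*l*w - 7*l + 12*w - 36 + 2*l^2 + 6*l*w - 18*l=3*l^2 - 24*l + w*(9*l + 18) - 60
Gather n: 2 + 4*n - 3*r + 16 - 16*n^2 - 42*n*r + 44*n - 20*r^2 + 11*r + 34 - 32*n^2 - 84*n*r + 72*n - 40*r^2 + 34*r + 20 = -48*n^2 + n*(120 - 126*r) - 60*r^2 + 42*r + 72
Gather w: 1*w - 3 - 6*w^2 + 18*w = -6*w^2 + 19*w - 3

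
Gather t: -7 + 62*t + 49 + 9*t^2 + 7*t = 9*t^2 + 69*t + 42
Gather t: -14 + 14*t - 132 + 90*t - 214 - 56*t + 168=48*t - 192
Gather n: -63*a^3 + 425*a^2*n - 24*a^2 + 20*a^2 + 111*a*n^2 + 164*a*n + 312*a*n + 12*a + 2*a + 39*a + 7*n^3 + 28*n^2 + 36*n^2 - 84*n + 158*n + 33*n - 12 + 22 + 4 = -63*a^3 - 4*a^2 + 53*a + 7*n^3 + n^2*(111*a + 64) + n*(425*a^2 + 476*a + 107) + 14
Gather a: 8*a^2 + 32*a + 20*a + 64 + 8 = 8*a^2 + 52*a + 72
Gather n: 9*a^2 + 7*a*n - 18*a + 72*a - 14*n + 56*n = 9*a^2 + 54*a + n*(7*a + 42)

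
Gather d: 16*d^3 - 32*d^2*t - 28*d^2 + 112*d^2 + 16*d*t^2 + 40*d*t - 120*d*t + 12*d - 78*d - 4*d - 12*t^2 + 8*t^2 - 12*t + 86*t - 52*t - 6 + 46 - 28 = 16*d^3 + d^2*(84 - 32*t) + d*(16*t^2 - 80*t - 70) - 4*t^2 + 22*t + 12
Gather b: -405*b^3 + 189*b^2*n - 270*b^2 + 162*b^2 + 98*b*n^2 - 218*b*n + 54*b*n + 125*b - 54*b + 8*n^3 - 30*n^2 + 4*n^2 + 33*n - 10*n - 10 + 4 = -405*b^3 + b^2*(189*n - 108) + b*(98*n^2 - 164*n + 71) + 8*n^3 - 26*n^2 + 23*n - 6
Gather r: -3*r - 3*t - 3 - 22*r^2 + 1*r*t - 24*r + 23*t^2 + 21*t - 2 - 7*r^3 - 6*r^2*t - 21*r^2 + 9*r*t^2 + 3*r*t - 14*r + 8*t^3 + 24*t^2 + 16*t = -7*r^3 + r^2*(-6*t - 43) + r*(9*t^2 + 4*t - 41) + 8*t^3 + 47*t^2 + 34*t - 5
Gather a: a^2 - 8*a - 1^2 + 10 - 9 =a^2 - 8*a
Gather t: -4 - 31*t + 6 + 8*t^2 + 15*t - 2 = 8*t^2 - 16*t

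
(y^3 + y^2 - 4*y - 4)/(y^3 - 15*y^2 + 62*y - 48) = (y^3 + y^2 - 4*y - 4)/(y^3 - 15*y^2 + 62*y - 48)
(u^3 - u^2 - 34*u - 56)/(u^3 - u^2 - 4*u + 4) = (u^2 - 3*u - 28)/(u^2 - 3*u + 2)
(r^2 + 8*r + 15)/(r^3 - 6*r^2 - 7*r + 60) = (r + 5)/(r^2 - 9*r + 20)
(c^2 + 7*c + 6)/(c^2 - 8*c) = (c^2 + 7*c + 6)/(c*(c - 8))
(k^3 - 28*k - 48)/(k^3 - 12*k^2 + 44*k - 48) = (k^2 + 6*k + 8)/(k^2 - 6*k + 8)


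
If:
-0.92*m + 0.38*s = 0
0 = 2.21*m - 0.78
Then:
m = 0.35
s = 0.85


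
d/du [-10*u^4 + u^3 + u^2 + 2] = u*(-40*u^2 + 3*u + 2)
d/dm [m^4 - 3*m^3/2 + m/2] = 4*m^3 - 9*m^2/2 + 1/2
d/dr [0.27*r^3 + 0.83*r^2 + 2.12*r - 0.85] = 0.81*r^2 + 1.66*r + 2.12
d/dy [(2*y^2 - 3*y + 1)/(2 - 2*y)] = -1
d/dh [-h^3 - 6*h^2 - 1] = 3*h*(-h - 4)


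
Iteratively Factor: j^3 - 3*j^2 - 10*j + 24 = (j - 2)*(j^2 - j - 12) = (j - 2)*(j + 3)*(j - 4)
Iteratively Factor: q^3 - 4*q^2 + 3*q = (q)*(q^2 - 4*q + 3) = q*(q - 3)*(q - 1)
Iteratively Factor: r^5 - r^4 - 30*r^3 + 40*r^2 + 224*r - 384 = (r - 2)*(r^4 + r^3 - 28*r^2 - 16*r + 192) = (r - 3)*(r - 2)*(r^3 + 4*r^2 - 16*r - 64) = (r - 3)*(r - 2)*(r + 4)*(r^2 - 16) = (r - 4)*(r - 3)*(r - 2)*(r + 4)*(r + 4)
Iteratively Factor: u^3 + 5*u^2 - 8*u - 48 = (u + 4)*(u^2 + u - 12) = (u - 3)*(u + 4)*(u + 4)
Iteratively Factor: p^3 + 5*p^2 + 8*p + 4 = (p + 1)*(p^2 + 4*p + 4) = (p + 1)*(p + 2)*(p + 2)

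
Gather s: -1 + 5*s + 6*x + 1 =5*s + 6*x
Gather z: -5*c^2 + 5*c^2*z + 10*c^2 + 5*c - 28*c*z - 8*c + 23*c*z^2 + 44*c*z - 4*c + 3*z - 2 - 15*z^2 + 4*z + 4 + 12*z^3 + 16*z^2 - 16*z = 5*c^2 - 7*c + 12*z^3 + z^2*(23*c + 1) + z*(5*c^2 + 16*c - 9) + 2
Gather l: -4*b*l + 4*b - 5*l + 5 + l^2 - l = 4*b + l^2 + l*(-4*b - 6) + 5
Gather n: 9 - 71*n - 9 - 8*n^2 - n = -8*n^2 - 72*n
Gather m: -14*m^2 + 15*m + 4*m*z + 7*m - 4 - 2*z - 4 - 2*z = -14*m^2 + m*(4*z + 22) - 4*z - 8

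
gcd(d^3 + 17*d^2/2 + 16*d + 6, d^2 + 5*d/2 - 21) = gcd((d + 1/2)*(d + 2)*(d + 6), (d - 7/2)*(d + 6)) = d + 6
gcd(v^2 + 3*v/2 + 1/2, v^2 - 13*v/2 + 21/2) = 1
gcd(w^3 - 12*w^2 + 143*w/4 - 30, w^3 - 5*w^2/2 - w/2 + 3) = w - 3/2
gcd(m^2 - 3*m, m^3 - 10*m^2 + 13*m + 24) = m - 3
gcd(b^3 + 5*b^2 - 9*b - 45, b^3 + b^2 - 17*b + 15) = b^2 + 2*b - 15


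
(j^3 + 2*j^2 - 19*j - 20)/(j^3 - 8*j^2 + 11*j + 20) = (j + 5)/(j - 5)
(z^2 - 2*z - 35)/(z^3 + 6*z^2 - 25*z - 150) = (z - 7)/(z^2 + z - 30)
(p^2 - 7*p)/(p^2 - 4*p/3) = 3*(p - 7)/(3*p - 4)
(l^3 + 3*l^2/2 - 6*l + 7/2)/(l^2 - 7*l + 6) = (2*l^2 + 5*l - 7)/(2*(l - 6))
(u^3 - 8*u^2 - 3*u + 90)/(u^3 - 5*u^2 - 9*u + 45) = (u - 6)/(u - 3)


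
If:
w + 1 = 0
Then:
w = -1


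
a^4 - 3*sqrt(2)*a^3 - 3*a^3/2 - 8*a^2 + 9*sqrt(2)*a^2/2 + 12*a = a*(a - 3/2)*(a - 4*sqrt(2))*(a + sqrt(2))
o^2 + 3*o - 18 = (o - 3)*(o + 6)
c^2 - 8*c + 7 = (c - 7)*(c - 1)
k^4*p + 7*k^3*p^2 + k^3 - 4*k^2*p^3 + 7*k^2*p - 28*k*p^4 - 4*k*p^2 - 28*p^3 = (k - 2*p)*(k + 2*p)*(k + 7*p)*(k*p + 1)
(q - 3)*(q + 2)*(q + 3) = q^3 + 2*q^2 - 9*q - 18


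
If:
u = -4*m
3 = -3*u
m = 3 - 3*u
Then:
No Solution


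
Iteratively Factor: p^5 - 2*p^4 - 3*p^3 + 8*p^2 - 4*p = (p - 1)*(p^4 - p^3 - 4*p^2 + 4*p) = (p - 2)*(p - 1)*(p^3 + p^2 - 2*p) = p*(p - 2)*(p - 1)*(p^2 + p - 2) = p*(p - 2)*(p - 1)^2*(p + 2)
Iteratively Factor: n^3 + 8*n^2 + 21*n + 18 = (n + 2)*(n^2 + 6*n + 9) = (n + 2)*(n + 3)*(n + 3)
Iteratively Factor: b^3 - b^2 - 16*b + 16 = (b - 4)*(b^2 + 3*b - 4) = (b - 4)*(b - 1)*(b + 4)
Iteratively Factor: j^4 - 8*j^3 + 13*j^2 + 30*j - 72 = (j - 4)*(j^3 - 4*j^2 - 3*j + 18) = (j - 4)*(j + 2)*(j^2 - 6*j + 9) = (j - 4)*(j - 3)*(j + 2)*(j - 3)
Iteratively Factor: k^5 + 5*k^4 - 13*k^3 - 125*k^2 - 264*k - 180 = (k - 5)*(k^4 + 10*k^3 + 37*k^2 + 60*k + 36) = (k - 5)*(k + 2)*(k^3 + 8*k^2 + 21*k + 18) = (k - 5)*(k + 2)*(k + 3)*(k^2 + 5*k + 6) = (k - 5)*(k + 2)*(k + 3)^2*(k + 2)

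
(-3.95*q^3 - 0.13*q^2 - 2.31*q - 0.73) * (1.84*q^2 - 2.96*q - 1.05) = -7.268*q^5 + 11.4528*q^4 + 0.2819*q^3 + 5.6309*q^2 + 4.5863*q + 0.7665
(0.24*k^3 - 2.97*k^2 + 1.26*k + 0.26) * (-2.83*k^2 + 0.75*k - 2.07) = -0.6792*k^5 + 8.5851*k^4 - 6.2901*k^3 + 6.3571*k^2 - 2.4132*k - 0.5382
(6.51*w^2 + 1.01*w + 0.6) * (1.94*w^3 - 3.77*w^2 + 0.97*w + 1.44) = 12.6294*w^5 - 22.5833*w^4 + 3.671*w^3 + 8.0921*w^2 + 2.0364*w + 0.864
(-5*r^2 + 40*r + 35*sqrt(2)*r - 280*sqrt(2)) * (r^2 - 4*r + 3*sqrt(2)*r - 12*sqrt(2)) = -5*r^4 + 20*sqrt(2)*r^3 + 60*r^3 - 240*sqrt(2)*r^2 + 50*r^2 - 2520*r + 640*sqrt(2)*r + 6720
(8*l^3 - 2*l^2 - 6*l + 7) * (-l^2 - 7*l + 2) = -8*l^5 - 54*l^4 + 36*l^3 + 31*l^2 - 61*l + 14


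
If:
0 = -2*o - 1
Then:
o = -1/2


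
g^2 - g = g*(g - 1)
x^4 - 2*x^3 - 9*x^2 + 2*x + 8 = (x - 4)*(x - 1)*(x + 1)*(x + 2)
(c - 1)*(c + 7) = c^2 + 6*c - 7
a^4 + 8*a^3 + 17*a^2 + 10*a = a*(a + 1)*(a + 2)*(a + 5)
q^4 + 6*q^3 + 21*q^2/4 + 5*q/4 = q*(q + 1/2)^2*(q + 5)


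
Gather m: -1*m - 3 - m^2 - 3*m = -m^2 - 4*m - 3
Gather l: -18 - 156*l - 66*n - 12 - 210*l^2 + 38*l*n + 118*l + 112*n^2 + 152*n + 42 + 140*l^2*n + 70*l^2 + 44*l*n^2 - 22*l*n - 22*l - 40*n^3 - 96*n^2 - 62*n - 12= l^2*(140*n - 140) + l*(44*n^2 + 16*n - 60) - 40*n^3 + 16*n^2 + 24*n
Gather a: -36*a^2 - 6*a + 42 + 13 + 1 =-36*a^2 - 6*a + 56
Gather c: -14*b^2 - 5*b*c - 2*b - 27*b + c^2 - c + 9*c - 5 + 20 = -14*b^2 - 29*b + c^2 + c*(8 - 5*b) + 15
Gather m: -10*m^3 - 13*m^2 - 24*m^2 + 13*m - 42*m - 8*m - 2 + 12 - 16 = -10*m^3 - 37*m^2 - 37*m - 6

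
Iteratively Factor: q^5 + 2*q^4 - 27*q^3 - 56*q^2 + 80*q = (q + 4)*(q^4 - 2*q^3 - 19*q^2 + 20*q) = (q + 4)^2*(q^3 - 6*q^2 + 5*q) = (q - 1)*(q + 4)^2*(q^2 - 5*q) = q*(q - 1)*(q + 4)^2*(q - 5)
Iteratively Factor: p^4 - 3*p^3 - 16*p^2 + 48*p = (p - 3)*(p^3 - 16*p) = (p - 4)*(p - 3)*(p^2 + 4*p) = p*(p - 4)*(p - 3)*(p + 4)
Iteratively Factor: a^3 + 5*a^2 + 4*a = (a + 1)*(a^2 + 4*a) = a*(a + 1)*(a + 4)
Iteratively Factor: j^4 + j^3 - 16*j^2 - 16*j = (j + 4)*(j^3 - 3*j^2 - 4*j) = (j - 4)*(j + 4)*(j^2 + j) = j*(j - 4)*(j + 4)*(j + 1)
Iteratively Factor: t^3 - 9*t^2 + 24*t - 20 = (t - 2)*(t^2 - 7*t + 10) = (t - 2)^2*(t - 5)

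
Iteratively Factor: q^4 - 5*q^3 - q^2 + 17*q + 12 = (q - 4)*(q^3 - q^2 - 5*q - 3) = (q - 4)*(q + 1)*(q^2 - 2*q - 3) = (q - 4)*(q + 1)^2*(q - 3)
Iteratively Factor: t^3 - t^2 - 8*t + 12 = (t + 3)*(t^2 - 4*t + 4) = (t - 2)*(t + 3)*(t - 2)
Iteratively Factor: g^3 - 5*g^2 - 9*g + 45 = (g + 3)*(g^2 - 8*g + 15) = (g - 5)*(g + 3)*(g - 3)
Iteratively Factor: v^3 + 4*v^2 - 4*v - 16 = (v - 2)*(v^2 + 6*v + 8) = (v - 2)*(v + 4)*(v + 2)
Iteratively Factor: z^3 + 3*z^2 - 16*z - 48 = (z + 4)*(z^2 - z - 12) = (z - 4)*(z + 4)*(z + 3)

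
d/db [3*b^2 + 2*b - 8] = 6*b + 2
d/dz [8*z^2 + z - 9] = 16*z + 1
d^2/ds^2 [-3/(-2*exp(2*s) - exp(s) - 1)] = 3*(2*(4*exp(s) + 1)^2*exp(s) - (8*exp(s) + 1)*(2*exp(2*s) + exp(s) + 1))*exp(s)/(2*exp(2*s) + exp(s) + 1)^3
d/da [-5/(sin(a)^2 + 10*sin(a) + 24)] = 10*(sin(a) + 5)*cos(a)/(sin(a)^2 + 10*sin(a) + 24)^2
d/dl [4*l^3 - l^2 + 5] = 2*l*(6*l - 1)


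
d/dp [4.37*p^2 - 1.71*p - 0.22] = 8.74*p - 1.71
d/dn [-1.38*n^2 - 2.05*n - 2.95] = -2.76*n - 2.05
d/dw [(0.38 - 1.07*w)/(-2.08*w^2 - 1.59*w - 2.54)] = (-2.2256*w^2 + 1.5808*w + 3.322)/(4.3264*w^4 + 6.6144*w^3 + 13.0945*w^2 + 8.0772*w + 6.4516)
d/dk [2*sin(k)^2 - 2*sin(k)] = 2*sin(2*k) - 2*cos(k)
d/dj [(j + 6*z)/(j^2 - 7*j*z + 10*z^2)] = (j^2 - 7*j*z + 10*z^2 - (j + 6*z)*(2*j - 7*z))/(j^2 - 7*j*z + 10*z^2)^2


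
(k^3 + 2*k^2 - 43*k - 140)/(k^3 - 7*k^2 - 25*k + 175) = (k + 4)/(k - 5)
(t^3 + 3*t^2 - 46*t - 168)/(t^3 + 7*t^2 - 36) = (t^2 - 3*t - 28)/(t^2 + t - 6)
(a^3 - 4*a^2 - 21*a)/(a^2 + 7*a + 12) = a*(a - 7)/(a + 4)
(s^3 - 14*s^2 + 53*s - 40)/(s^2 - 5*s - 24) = (s^2 - 6*s + 5)/(s + 3)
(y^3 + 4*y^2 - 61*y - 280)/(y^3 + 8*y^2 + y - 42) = (y^2 - 3*y - 40)/(y^2 + y - 6)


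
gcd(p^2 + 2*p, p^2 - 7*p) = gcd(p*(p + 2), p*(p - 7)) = p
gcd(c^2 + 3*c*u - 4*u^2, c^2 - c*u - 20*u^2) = c + 4*u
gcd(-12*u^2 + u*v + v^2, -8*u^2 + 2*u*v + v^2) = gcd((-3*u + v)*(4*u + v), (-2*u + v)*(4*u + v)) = 4*u + v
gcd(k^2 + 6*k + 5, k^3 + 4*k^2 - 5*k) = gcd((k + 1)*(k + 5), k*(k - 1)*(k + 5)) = k + 5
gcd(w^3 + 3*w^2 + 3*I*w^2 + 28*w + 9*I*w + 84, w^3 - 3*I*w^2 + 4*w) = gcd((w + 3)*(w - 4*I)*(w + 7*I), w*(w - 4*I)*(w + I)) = w - 4*I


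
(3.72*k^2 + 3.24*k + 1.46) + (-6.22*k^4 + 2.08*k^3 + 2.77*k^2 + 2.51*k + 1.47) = -6.22*k^4 + 2.08*k^3 + 6.49*k^2 + 5.75*k + 2.93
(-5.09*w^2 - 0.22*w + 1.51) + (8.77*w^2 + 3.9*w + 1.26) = 3.68*w^2 + 3.68*w + 2.77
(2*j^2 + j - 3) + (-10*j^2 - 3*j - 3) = -8*j^2 - 2*j - 6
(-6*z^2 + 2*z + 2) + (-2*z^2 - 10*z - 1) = -8*z^2 - 8*z + 1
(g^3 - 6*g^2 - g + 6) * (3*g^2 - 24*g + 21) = 3*g^5 - 42*g^4 + 162*g^3 - 84*g^2 - 165*g + 126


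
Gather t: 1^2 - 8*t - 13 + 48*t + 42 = 40*t + 30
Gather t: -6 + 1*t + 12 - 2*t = 6 - t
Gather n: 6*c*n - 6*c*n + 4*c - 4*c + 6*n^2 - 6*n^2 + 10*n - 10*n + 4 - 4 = 0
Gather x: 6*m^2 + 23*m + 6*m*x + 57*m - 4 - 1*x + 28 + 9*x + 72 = 6*m^2 + 80*m + x*(6*m + 8) + 96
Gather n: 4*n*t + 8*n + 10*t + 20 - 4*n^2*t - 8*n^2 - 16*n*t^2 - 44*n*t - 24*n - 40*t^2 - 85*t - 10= n^2*(-4*t - 8) + n*(-16*t^2 - 40*t - 16) - 40*t^2 - 75*t + 10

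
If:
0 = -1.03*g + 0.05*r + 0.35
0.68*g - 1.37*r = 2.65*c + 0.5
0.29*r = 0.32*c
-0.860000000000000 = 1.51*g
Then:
No Solution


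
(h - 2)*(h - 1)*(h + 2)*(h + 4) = h^4 + 3*h^3 - 8*h^2 - 12*h + 16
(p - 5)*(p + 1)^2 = p^3 - 3*p^2 - 9*p - 5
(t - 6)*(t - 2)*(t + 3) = t^3 - 5*t^2 - 12*t + 36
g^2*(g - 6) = g^3 - 6*g^2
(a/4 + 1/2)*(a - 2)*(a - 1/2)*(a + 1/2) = a^4/4 - 17*a^2/16 + 1/4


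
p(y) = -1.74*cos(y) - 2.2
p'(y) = 1.74*sin(y)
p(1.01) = -3.13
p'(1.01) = 1.47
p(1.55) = -2.24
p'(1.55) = 1.74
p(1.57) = -2.20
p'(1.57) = 1.74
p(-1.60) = -2.15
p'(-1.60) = -1.74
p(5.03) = -2.74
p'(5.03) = -1.65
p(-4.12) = -1.23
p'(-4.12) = 1.44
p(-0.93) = -3.24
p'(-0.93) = -1.39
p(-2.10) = -1.32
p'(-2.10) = -1.50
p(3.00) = -0.48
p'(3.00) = 0.25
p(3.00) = -0.48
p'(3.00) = 0.25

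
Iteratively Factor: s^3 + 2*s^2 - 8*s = (s)*(s^2 + 2*s - 8) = s*(s + 4)*(s - 2)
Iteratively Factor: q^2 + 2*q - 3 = (q + 3)*(q - 1)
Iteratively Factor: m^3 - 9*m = (m)*(m^2 - 9) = m*(m + 3)*(m - 3)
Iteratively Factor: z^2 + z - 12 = (z - 3)*(z + 4)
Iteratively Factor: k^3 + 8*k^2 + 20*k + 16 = (k + 2)*(k^2 + 6*k + 8) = (k + 2)^2*(k + 4)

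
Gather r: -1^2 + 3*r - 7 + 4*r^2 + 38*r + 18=4*r^2 + 41*r + 10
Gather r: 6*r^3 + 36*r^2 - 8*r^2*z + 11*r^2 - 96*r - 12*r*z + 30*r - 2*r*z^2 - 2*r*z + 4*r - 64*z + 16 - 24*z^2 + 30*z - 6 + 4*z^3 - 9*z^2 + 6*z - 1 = 6*r^3 + r^2*(47 - 8*z) + r*(-2*z^2 - 14*z - 62) + 4*z^3 - 33*z^2 - 28*z + 9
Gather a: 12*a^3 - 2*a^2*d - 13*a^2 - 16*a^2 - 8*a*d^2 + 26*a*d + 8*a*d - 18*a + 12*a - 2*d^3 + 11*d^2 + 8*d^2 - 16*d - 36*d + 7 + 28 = 12*a^3 + a^2*(-2*d - 29) + a*(-8*d^2 + 34*d - 6) - 2*d^3 + 19*d^2 - 52*d + 35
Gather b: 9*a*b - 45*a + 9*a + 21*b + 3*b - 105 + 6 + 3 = -36*a + b*(9*a + 24) - 96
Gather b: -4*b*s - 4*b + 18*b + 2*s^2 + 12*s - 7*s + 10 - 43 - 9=b*(14 - 4*s) + 2*s^2 + 5*s - 42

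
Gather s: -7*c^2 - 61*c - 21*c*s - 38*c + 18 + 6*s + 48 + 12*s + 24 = -7*c^2 - 99*c + s*(18 - 21*c) + 90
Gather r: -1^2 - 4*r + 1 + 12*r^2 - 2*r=12*r^2 - 6*r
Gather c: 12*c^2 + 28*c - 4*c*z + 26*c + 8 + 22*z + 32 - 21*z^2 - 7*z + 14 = 12*c^2 + c*(54 - 4*z) - 21*z^2 + 15*z + 54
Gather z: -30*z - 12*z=-42*z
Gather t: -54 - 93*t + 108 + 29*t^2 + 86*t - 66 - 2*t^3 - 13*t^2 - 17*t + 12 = -2*t^3 + 16*t^2 - 24*t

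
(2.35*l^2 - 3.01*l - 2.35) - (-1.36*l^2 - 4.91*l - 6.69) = 3.71*l^2 + 1.9*l + 4.34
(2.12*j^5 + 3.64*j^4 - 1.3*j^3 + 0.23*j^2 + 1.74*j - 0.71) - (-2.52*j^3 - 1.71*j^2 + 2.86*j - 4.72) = 2.12*j^5 + 3.64*j^4 + 1.22*j^3 + 1.94*j^2 - 1.12*j + 4.01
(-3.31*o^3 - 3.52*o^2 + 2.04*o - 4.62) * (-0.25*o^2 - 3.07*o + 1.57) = 0.8275*o^5 + 11.0417*o^4 + 5.0997*o^3 - 10.6342*o^2 + 17.3862*o - 7.2534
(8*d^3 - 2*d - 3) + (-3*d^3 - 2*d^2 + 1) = 5*d^3 - 2*d^2 - 2*d - 2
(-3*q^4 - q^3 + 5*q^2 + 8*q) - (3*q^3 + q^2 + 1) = -3*q^4 - 4*q^3 + 4*q^2 + 8*q - 1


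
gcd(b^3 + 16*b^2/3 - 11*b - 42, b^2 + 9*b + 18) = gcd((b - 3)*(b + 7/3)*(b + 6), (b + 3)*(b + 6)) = b + 6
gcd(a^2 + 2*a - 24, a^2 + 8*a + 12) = a + 6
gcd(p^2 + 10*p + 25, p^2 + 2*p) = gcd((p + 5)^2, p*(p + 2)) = 1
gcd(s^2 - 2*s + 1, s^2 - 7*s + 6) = s - 1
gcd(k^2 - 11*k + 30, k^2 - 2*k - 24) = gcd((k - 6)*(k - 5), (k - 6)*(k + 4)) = k - 6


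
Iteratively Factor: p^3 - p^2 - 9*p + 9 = (p - 3)*(p^2 + 2*p - 3) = (p - 3)*(p - 1)*(p + 3)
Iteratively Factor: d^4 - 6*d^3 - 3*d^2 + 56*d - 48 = (d - 4)*(d^3 - 2*d^2 - 11*d + 12) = (d - 4)*(d - 1)*(d^2 - d - 12) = (d - 4)*(d - 1)*(d + 3)*(d - 4)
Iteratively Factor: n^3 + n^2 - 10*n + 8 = (n - 1)*(n^2 + 2*n - 8) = (n - 2)*(n - 1)*(n + 4)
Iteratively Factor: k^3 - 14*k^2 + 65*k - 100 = (k - 4)*(k^2 - 10*k + 25) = (k - 5)*(k - 4)*(k - 5)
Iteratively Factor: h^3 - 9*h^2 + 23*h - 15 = (h - 3)*(h^2 - 6*h + 5) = (h - 3)*(h - 1)*(h - 5)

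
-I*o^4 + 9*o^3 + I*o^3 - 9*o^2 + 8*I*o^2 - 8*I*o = o*(o - 1)*(o + 8*I)*(-I*o + 1)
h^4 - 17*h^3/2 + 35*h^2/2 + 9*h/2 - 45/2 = (h - 5)*(h - 3)*(h - 3/2)*(h + 1)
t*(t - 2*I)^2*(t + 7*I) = t^4 + 3*I*t^3 + 24*t^2 - 28*I*t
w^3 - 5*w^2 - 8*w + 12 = (w - 6)*(w - 1)*(w + 2)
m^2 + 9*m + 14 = (m + 2)*(m + 7)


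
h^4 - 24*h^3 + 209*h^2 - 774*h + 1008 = (h - 8)*(h - 7)*(h - 6)*(h - 3)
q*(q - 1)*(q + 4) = q^3 + 3*q^2 - 4*q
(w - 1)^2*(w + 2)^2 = w^4 + 2*w^3 - 3*w^2 - 4*w + 4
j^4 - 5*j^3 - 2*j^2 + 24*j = j*(j - 4)*(j - 3)*(j + 2)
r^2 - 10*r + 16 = (r - 8)*(r - 2)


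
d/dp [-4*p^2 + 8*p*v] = -8*p + 8*v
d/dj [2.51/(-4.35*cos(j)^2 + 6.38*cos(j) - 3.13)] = (16.0138 - 21.837*cos(j))*sin(j)/(4.35*cos(j)^2 - 6.38*cos(j) + 3.13)^2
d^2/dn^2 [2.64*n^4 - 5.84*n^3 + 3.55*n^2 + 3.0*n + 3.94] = 31.68*n^2 - 35.04*n + 7.1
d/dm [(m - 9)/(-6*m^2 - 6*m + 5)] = (6*m^2 - 108*m - 49)/(36*m^4 + 72*m^3 - 24*m^2 - 60*m + 25)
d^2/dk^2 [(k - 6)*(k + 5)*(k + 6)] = 6*k + 10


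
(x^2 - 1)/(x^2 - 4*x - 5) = (x - 1)/(x - 5)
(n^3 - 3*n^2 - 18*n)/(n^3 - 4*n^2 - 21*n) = (n - 6)/(n - 7)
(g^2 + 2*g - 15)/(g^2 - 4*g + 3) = (g + 5)/(g - 1)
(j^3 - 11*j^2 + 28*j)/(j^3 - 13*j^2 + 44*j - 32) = j*(j - 7)/(j^2 - 9*j + 8)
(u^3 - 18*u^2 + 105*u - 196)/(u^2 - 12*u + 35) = (u^2 - 11*u + 28)/(u - 5)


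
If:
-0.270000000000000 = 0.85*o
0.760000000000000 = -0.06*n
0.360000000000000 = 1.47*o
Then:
No Solution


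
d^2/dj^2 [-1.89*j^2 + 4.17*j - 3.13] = -3.78000000000000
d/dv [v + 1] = 1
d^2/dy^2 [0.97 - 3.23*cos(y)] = 3.23*cos(y)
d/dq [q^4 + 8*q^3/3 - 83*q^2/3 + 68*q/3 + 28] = 4*q^3 + 8*q^2 - 166*q/3 + 68/3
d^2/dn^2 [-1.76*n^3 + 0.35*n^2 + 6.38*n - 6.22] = 0.7 - 10.56*n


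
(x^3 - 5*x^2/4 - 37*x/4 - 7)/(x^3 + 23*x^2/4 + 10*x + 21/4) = (x - 4)/(x + 3)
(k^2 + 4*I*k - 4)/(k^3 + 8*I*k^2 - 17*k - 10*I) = (k + 2*I)/(k^2 + 6*I*k - 5)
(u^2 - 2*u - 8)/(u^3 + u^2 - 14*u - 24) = 1/(u + 3)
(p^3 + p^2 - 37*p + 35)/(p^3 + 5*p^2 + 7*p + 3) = (p^3 + p^2 - 37*p + 35)/(p^3 + 5*p^2 + 7*p + 3)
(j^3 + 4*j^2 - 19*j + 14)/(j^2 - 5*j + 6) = (j^2 + 6*j - 7)/(j - 3)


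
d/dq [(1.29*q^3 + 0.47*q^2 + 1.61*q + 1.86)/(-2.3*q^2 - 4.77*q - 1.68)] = (-2.967*q^4 - 12.3066*q^3 - 5.0405*q^2 + 6.9768*q + 6.1674)/(5.29*q^4 + 21.942*q^3 + 30.4809*q^2 + 16.0272*q + 2.8224)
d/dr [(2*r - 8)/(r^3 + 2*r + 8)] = 2*(r^3 + 2*r - (r - 4)*(3*r^2 + 2) + 8)/(r^3 + 2*r + 8)^2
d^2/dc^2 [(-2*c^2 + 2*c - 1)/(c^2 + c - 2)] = 2*(4*c^3 - 15*c^2 + 9*c - 7)/(c^6 + 3*c^5 - 3*c^4 - 11*c^3 + 6*c^2 + 12*c - 8)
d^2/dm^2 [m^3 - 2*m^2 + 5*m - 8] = 6*m - 4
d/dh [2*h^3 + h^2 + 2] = 2*h*(3*h + 1)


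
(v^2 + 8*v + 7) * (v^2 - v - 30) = v^4 + 7*v^3 - 31*v^2 - 247*v - 210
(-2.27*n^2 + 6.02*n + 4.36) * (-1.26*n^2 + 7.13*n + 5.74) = 2.8602*n^4 - 23.7703*n^3 + 24.3992*n^2 + 65.6416*n + 25.0264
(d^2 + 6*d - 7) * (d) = d^3 + 6*d^2 - 7*d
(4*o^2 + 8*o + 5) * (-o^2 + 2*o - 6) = -4*o^4 - 13*o^2 - 38*o - 30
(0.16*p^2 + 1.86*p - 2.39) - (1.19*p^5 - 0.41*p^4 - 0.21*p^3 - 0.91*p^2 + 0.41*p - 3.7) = -1.19*p^5 + 0.41*p^4 + 0.21*p^3 + 1.07*p^2 + 1.45*p + 1.31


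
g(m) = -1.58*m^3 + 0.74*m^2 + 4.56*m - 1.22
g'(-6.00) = -174.96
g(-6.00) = 339.34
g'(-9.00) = -392.70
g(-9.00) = 1169.50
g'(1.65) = -5.90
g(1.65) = 1.22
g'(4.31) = -77.11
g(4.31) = -94.32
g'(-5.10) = -126.28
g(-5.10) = 204.36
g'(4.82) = -98.43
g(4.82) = -138.98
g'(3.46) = -47.06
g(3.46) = -42.03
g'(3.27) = -41.28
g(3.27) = -33.64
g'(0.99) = 1.38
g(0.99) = 2.49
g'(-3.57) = -61.13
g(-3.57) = 63.82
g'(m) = -4.74*m^2 + 1.48*m + 4.56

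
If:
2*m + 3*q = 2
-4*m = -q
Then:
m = 1/7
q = 4/7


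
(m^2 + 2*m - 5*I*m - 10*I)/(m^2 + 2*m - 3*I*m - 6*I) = (m - 5*I)/(m - 3*I)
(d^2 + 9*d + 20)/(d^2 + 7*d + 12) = (d + 5)/(d + 3)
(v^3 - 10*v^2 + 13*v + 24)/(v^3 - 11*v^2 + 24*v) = (v + 1)/v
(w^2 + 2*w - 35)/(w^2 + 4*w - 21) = (w - 5)/(w - 3)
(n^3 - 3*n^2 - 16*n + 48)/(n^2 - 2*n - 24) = (n^2 - 7*n + 12)/(n - 6)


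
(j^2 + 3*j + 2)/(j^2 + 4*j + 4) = (j + 1)/(j + 2)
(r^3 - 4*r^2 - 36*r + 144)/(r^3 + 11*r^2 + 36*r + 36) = (r^2 - 10*r + 24)/(r^2 + 5*r + 6)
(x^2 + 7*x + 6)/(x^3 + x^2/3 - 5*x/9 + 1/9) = 9*(x + 6)/(9*x^2 - 6*x + 1)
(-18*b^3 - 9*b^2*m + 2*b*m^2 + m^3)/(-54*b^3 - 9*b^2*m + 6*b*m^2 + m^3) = (2*b + m)/(6*b + m)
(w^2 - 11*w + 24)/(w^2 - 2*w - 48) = (w - 3)/(w + 6)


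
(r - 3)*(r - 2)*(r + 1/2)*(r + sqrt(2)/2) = r^4 - 9*r^3/2 + sqrt(2)*r^3/2 - 9*sqrt(2)*r^2/4 + 7*r^2/2 + 7*sqrt(2)*r/4 + 3*r + 3*sqrt(2)/2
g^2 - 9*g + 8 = (g - 8)*(g - 1)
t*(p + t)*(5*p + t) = 5*p^2*t + 6*p*t^2 + t^3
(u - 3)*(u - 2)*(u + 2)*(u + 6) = u^4 + 3*u^3 - 22*u^2 - 12*u + 72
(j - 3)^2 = j^2 - 6*j + 9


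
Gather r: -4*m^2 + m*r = -4*m^2 + m*r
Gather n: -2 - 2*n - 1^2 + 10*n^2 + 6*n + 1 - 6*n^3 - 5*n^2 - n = -6*n^3 + 5*n^2 + 3*n - 2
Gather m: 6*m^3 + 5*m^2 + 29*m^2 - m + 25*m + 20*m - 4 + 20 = 6*m^3 + 34*m^2 + 44*m + 16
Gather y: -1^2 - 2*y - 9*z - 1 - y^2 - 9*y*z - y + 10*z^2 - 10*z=-y^2 + y*(-9*z - 3) + 10*z^2 - 19*z - 2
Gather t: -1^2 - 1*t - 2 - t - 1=-2*t - 4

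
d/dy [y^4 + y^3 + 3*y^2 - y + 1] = 4*y^3 + 3*y^2 + 6*y - 1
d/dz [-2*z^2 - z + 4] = -4*z - 1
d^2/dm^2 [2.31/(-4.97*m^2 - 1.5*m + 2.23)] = (114.118158*m^2 + 34.4421*m - 2.31*(9.94*m + 1.5)*(19.88*m + 3.0) - 51.203922)/(4.97*m^2 + 1.5*m - 2.23)^3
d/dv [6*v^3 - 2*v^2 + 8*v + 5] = 18*v^2 - 4*v + 8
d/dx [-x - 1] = -1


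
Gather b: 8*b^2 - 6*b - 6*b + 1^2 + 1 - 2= 8*b^2 - 12*b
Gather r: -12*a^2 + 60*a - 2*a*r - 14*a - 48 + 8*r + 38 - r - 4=-12*a^2 + 46*a + r*(7 - 2*a) - 14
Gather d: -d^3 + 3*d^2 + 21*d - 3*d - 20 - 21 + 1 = -d^3 + 3*d^2 + 18*d - 40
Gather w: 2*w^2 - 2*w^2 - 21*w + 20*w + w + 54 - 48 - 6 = 0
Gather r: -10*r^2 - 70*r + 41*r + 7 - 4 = -10*r^2 - 29*r + 3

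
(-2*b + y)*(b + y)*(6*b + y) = -12*b^3 - 8*b^2*y + 5*b*y^2 + y^3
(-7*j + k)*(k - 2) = -7*j*k + 14*j + k^2 - 2*k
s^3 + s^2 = s^2*(s + 1)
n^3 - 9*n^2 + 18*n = n*(n - 6)*(n - 3)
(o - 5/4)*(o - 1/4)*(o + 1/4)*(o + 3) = o^4 + 7*o^3/4 - 61*o^2/16 - 7*o/64 + 15/64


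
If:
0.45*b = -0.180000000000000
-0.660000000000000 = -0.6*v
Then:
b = -0.40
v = 1.10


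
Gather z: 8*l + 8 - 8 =8*l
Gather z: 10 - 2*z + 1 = 11 - 2*z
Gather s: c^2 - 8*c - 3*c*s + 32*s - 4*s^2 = c^2 - 8*c - 4*s^2 + s*(32 - 3*c)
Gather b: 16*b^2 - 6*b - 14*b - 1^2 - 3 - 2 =16*b^2 - 20*b - 6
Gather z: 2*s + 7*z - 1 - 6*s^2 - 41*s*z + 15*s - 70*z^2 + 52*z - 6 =-6*s^2 + 17*s - 70*z^2 + z*(59 - 41*s) - 7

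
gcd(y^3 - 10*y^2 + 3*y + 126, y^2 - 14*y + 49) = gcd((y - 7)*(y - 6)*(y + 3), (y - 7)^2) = y - 7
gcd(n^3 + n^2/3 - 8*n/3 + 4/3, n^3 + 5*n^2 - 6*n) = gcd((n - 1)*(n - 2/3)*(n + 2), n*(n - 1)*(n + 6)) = n - 1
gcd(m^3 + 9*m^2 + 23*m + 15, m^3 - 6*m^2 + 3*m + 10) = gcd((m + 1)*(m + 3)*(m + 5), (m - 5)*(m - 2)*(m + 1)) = m + 1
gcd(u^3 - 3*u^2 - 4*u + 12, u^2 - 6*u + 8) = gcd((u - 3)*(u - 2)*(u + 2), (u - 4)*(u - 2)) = u - 2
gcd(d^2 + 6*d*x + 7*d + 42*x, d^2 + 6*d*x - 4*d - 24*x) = d + 6*x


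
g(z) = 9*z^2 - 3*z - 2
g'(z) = 18*z - 3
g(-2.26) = 50.75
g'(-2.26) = -43.68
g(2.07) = 30.35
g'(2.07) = 34.26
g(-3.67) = 130.23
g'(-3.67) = -69.06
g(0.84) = 1.83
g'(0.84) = 12.12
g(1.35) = 10.35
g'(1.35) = 21.30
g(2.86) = 63.04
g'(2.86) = 48.48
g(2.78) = 59.22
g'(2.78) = 47.04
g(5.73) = 276.31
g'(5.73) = 100.14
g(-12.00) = 1330.00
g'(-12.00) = -219.00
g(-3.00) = 88.00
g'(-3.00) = -57.00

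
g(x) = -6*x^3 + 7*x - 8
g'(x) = 7 - 18*x^2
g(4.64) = -574.90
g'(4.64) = -380.53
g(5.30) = -864.16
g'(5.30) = -498.62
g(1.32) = -12.56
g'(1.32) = -24.36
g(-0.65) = -10.90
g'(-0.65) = -0.60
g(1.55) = -19.49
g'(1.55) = -36.24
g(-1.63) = 6.57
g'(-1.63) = -40.82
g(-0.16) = -9.10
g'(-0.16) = 6.54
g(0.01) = -7.93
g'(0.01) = 7.00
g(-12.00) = 10276.00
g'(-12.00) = -2585.00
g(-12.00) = 10276.00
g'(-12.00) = -2585.00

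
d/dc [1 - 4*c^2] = -8*c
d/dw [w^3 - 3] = 3*w^2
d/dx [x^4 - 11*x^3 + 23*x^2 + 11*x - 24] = 4*x^3 - 33*x^2 + 46*x + 11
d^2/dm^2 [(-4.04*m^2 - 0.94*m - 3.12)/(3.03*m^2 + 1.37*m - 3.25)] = (16.280796*m^3 - 410.569848*m^2 - 133.248492*m - 166.875956)/(27.818127*m^6 + 37.733499*m^5 - 72.452754*m^4 - 78.375097*m^3 + 77.71335*m^2 + 43.411875*m - 34.328125)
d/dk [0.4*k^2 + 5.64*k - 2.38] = 0.8*k + 5.64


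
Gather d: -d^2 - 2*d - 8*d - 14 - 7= -d^2 - 10*d - 21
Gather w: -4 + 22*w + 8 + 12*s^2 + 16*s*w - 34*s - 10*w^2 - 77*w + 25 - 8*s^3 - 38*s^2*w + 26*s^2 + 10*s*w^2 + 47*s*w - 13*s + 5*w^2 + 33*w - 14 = -8*s^3 + 38*s^2 - 47*s + w^2*(10*s - 5) + w*(-38*s^2 + 63*s - 22) + 15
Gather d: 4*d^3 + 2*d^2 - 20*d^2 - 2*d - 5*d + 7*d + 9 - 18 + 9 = 4*d^3 - 18*d^2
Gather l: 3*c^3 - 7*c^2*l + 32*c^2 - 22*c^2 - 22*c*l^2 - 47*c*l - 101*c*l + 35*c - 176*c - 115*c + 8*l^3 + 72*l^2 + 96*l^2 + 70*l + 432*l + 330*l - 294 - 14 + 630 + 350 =3*c^3 + 10*c^2 - 256*c + 8*l^3 + l^2*(168 - 22*c) + l*(-7*c^2 - 148*c + 832) + 672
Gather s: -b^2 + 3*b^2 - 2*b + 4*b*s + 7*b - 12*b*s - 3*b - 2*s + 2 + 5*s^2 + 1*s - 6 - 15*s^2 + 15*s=2*b^2 + 2*b - 10*s^2 + s*(14 - 8*b) - 4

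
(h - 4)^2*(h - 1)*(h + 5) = h^4 - 4*h^3 - 21*h^2 + 104*h - 80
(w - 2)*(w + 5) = w^2 + 3*w - 10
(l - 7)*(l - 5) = l^2 - 12*l + 35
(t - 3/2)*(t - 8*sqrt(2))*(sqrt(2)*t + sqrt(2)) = sqrt(2)*t^3 - 16*t^2 - sqrt(2)*t^2/2 - 3*sqrt(2)*t/2 + 8*t + 24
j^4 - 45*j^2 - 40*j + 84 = (j - 7)*(j - 1)*(j + 2)*(j + 6)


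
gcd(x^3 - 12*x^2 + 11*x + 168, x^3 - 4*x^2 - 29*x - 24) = x^2 - 5*x - 24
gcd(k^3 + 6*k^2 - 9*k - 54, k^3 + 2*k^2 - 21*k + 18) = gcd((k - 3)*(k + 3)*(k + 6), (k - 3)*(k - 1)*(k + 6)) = k^2 + 3*k - 18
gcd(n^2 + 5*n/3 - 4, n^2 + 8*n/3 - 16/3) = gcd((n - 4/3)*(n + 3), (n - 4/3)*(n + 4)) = n - 4/3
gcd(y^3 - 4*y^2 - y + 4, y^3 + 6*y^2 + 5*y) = y + 1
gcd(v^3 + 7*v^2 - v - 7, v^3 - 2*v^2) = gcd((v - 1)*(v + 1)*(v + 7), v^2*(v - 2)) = 1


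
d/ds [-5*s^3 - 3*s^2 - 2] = 3*s*(-5*s - 2)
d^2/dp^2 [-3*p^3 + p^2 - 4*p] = 2 - 18*p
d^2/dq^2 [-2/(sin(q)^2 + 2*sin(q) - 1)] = 4*(2*sin(q)^4 + 3*sin(q)^3 + sin(q)^2 - 5*sin(q) - 5)/(2*sin(q) - cos(q)^2)^3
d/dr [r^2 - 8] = 2*r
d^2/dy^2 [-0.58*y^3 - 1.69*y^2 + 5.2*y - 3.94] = -3.48*y - 3.38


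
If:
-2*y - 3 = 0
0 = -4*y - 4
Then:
No Solution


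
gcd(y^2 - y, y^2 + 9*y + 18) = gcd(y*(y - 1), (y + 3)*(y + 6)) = 1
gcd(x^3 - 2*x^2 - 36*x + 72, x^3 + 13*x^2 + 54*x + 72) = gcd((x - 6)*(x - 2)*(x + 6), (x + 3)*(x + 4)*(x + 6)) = x + 6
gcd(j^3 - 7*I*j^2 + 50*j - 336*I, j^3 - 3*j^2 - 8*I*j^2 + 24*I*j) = j - 8*I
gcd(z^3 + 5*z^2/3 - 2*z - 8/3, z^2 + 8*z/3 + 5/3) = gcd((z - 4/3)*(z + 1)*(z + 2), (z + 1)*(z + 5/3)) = z + 1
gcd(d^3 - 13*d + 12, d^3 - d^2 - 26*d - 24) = d + 4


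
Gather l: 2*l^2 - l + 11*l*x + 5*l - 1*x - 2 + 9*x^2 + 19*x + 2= 2*l^2 + l*(11*x + 4) + 9*x^2 + 18*x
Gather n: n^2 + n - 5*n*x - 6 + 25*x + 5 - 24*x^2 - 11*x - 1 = n^2 + n*(1 - 5*x) - 24*x^2 + 14*x - 2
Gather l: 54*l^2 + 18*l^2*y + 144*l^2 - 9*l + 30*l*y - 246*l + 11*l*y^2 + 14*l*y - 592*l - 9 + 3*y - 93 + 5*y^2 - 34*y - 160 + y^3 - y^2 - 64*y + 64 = l^2*(18*y + 198) + l*(11*y^2 + 44*y - 847) + y^3 + 4*y^2 - 95*y - 198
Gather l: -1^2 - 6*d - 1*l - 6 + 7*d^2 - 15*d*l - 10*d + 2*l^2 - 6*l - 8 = 7*d^2 - 16*d + 2*l^2 + l*(-15*d - 7) - 15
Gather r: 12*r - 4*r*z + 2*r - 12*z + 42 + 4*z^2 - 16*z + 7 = r*(14 - 4*z) + 4*z^2 - 28*z + 49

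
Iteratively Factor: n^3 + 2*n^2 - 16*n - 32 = (n - 4)*(n^2 + 6*n + 8) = (n - 4)*(n + 4)*(n + 2)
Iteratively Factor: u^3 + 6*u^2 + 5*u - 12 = (u + 3)*(u^2 + 3*u - 4) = (u - 1)*(u + 3)*(u + 4)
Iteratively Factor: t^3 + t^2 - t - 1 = (t + 1)*(t^2 - 1) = (t + 1)^2*(t - 1)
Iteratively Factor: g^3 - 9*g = (g - 3)*(g^2 + 3*g) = (g - 3)*(g + 3)*(g)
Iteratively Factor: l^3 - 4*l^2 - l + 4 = (l + 1)*(l^2 - 5*l + 4) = (l - 1)*(l + 1)*(l - 4)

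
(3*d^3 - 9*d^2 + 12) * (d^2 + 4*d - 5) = 3*d^5 + 3*d^4 - 51*d^3 + 57*d^2 + 48*d - 60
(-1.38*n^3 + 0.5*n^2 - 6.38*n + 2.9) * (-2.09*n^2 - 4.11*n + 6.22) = 2.8842*n^5 + 4.6268*n^4 + 2.6956*n^3 + 23.2708*n^2 - 51.6026*n + 18.038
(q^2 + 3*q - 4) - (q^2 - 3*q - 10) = 6*q + 6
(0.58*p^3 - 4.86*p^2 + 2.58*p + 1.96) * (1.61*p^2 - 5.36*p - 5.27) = 0.9338*p^5 - 10.9334*p^4 + 27.1468*p^3 + 14.939*p^2 - 24.1022*p - 10.3292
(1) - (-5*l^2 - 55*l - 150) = 5*l^2 + 55*l + 151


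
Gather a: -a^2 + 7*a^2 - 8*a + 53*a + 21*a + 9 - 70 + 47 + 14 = 6*a^2 + 66*a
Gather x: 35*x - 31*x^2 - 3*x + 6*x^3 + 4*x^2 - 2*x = 6*x^3 - 27*x^2 + 30*x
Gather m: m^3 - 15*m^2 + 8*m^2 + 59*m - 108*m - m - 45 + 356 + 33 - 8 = m^3 - 7*m^2 - 50*m + 336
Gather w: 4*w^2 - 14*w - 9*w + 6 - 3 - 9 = 4*w^2 - 23*w - 6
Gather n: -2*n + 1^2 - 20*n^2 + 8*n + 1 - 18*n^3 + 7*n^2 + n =-18*n^3 - 13*n^2 + 7*n + 2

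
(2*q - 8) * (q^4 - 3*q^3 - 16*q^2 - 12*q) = 2*q^5 - 14*q^4 - 8*q^3 + 104*q^2 + 96*q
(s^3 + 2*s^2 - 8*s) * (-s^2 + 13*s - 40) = -s^5 + 11*s^4 - 6*s^3 - 184*s^2 + 320*s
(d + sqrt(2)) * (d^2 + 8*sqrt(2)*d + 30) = d^3 + 9*sqrt(2)*d^2 + 46*d + 30*sqrt(2)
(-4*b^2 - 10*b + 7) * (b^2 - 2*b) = -4*b^4 - 2*b^3 + 27*b^2 - 14*b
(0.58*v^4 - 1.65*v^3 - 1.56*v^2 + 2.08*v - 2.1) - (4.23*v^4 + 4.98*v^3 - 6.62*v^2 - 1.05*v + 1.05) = -3.65*v^4 - 6.63*v^3 + 5.06*v^2 + 3.13*v - 3.15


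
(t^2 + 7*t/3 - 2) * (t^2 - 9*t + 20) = t^4 - 20*t^3/3 - 3*t^2 + 194*t/3 - 40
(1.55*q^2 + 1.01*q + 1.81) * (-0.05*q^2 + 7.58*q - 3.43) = -0.0775*q^4 + 11.6985*q^3 + 2.2488*q^2 + 10.2555*q - 6.2083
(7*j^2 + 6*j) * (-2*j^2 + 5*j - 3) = -14*j^4 + 23*j^3 + 9*j^2 - 18*j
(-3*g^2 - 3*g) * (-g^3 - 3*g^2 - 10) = 3*g^5 + 12*g^4 + 9*g^3 + 30*g^2 + 30*g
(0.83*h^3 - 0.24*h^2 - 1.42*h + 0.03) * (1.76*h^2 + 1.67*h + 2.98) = 1.4608*h^5 + 0.9637*h^4 - 0.4266*h^3 - 3.0338*h^2 - 4.1815*h + 0.0894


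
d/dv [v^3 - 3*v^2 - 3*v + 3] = 3*v^2 - 6*v - 3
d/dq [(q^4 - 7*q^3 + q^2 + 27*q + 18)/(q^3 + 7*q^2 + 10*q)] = (q^6 + 14*q^5 - 20*q^4 - 194*q^3 - 233*q^2 - 252*q - 180)/(q^2*(q^4 + 14*q^3 + 69*q^2 + 140*q + 100))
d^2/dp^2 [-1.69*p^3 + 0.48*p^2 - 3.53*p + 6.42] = 0.96 - 10.14*p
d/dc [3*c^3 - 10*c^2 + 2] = c*(9*c - 20)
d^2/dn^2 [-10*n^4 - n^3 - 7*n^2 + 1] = -120*n^2 - 6*n - 14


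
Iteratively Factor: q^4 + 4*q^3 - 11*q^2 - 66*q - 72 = (q - 4)*(q^3 + 8*q^2 + 21*q + 18) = (q - 4)*(q + 2)*(q^2 + 6*q + 9) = (q - 4)*(q + 2)*(q + 3)*(q + 3)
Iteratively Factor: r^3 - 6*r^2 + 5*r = (r - 1)*(r^2 - 5*r) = (r - 5)*(r - 1)*(r)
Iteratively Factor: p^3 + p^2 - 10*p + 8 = (p - 1)*(p^2 + 2*p - 8) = (p - 2)*(p - 1)*(p + 4)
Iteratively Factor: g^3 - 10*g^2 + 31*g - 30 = (g - 5)*(g^2 - 5*g + 6) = (g - 5)*(g - 2)*(g - 3)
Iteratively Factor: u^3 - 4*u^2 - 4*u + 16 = (u + 2)*(u^2 - 6*u + 8) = (u - 2)*(u + 2)*(u - 4)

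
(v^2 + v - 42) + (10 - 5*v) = v^2 - 4*v - 32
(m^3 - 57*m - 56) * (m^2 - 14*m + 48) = m^5 - 14*m^4 - 9*m^3 + 742*m^2 - 1952*m - 2688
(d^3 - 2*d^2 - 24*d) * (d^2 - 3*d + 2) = d^5 - 5*d^4 - 16*d^3 + 68*d^2 - 48*d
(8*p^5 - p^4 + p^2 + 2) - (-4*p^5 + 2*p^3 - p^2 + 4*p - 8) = 12*p^5 - p^4 - 2*p^3 + 2*p^2 - 4*p + 10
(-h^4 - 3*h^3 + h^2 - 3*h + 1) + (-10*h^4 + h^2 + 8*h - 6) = -11*h^4 - 3*h^3 + 2*h^2 + 5*h - 5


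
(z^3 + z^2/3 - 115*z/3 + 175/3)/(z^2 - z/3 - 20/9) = 3*(z^2 + 2*z - 35)/(3*z + 4)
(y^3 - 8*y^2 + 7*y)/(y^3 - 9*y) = (y^2 - 8*y + 7)/(y^2 - 9)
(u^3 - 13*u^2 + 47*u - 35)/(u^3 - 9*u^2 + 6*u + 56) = (u^2 - 6*u + 5)/(u^2 - 2*u - 8)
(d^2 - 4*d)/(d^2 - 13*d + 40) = d*(d - 4)/(d^2 - 13*d + 40)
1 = 1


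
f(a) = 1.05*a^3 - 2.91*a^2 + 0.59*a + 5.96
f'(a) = 3.15*a^2 - 5.82*a + 0.59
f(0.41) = 5.79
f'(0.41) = -1.27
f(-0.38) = 5.26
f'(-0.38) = 3.26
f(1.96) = 3.84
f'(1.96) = 1.28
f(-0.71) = 3.70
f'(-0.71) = 6.31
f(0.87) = 4.96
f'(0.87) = -2.09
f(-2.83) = -42.81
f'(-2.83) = 42.29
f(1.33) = 4.07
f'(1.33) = -1.58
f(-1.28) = -1.76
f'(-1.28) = 13.20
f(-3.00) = -50.35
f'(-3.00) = 46.40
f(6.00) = 131.54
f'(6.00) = 79.07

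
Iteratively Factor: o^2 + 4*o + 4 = (o + 2)*(o + 2)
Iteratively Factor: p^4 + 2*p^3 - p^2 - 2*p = (p - 1)*(p^3 + 3*p^2 + 2*p) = p*(p - 1)*(p^2 + 3*p + 2) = p*(p - 1)*(p + 2)*(p + 1)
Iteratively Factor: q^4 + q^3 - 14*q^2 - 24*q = (q - 4)*(q^3 + 5*q^2 + 6*q) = (q - 4)*(q + 2)*(q^2 + 3*q) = (q - 4)*(q + 2)*(q + 3)*(q)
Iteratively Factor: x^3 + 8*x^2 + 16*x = (x)*(x^2 + 8*x + 16) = x*(x + 4)*(x + 4)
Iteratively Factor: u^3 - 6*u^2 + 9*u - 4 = (u - 1)*(u^2 - 5*u + 4) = (u - 1)^2*(u - 4)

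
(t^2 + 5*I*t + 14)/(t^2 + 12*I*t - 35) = (t - 2*I)/(t + 5*I)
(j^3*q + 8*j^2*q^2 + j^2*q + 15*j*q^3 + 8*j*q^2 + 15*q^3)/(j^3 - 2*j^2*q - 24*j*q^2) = q*(-j^3 - 8*j^2*q - j^2 - 15*j*q^2 - 8*j*q - 15*q^2)/(j*(-j^2 + 2*j*q + 24*q^2))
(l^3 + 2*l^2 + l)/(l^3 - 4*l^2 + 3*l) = (l^2 + 2*l + 1)/(l^2 - 4*l + 3)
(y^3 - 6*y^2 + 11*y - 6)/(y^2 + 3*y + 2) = (y^3 - 6*y^2 + 11*y - 6)/(y^2 + 3*y + 2)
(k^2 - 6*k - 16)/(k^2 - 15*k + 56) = (k + 2)/(k - 7)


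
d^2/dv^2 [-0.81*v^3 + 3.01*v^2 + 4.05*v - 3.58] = 6.02 - 4.86*v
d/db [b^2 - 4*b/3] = 2*b - 4/3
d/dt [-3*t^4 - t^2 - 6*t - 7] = -12*t^3 - 2*t - 6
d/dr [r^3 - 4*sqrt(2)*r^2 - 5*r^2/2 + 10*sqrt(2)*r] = 3*r^2 - 8*sqrt(2)*r - 5*r + 10*sqrt(2)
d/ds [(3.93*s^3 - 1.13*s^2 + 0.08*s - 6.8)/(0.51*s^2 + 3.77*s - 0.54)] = (2.0043*s^4 + 29.6322*s^3 - 10.6675*s^2 + 8.1564*s + 25.5928)/(0.2601*s^4 + 3.8454*s^3 + 13.6621*s^2 - 4.0716*s + 0.2916)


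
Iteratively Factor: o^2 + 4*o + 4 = (o + 2)*(o + 2)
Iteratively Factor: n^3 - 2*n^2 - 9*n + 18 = (n - 2)*(n^2 - 9) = (n - 2)*(n + 3)*(n - 3)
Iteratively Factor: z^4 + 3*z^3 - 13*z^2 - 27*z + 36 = (z - 1)*(z^3 + 4*z^2 - 9*z - 36) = (z - 3)*(z - 1)*(z^2 + 7*z + 12) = (z - 3)*(z - 1)*(z + 3)*(z + 4)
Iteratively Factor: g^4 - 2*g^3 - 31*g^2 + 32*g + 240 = (g + 4)*(g^3 - 6*g^2 - 7*g + 60) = (g + 3)*(g + 4)*(g^2 - 9*g + 20) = (g - 4)*(g + 3)*(g + 4)*(g - 5)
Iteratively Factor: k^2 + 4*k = (k)*(k + 4)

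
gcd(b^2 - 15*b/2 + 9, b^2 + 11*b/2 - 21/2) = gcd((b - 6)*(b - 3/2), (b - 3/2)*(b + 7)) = b - 3/2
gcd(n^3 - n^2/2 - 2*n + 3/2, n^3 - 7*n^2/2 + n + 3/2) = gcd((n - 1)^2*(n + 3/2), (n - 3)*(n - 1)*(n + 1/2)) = n - 1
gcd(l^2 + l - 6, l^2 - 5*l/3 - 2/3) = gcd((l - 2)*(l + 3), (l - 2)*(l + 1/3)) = l - 2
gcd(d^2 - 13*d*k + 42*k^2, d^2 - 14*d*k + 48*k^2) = d - 6*k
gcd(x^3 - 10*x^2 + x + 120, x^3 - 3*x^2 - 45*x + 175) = x - 5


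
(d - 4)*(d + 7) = d^2 + 3*d - 28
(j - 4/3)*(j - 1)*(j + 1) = j^3 - 4*j^2/3 - j + 4/3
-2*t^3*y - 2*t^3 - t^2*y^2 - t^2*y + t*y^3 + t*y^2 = (-2*t + y)*(t + y)*(t*y + t)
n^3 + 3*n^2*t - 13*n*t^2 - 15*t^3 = (n - 3*t)*(n + t)*(n + 5*t)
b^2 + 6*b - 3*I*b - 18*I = (b + 6)*(b - 3*I)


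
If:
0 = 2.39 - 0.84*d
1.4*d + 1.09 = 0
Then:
No Solution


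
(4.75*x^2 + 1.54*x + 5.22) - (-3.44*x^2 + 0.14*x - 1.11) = 8.19*x^2 + 1.4*x + 6.33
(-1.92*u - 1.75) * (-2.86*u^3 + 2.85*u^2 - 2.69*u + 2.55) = 5.4912*u^4 - 0.467*u^3 + 0.1773*u^2 - 0.1885*u - 4.4625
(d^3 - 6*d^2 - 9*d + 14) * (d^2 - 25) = d^5 - 6*d^4 - 34*d^3 + 164*d^2 + 225*d - 350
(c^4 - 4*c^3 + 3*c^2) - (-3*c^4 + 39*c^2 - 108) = 4*c^4 - 4*c^3 - 36*c^2 + 108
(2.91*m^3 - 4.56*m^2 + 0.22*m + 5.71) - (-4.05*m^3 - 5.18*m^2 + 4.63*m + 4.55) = 6.96*m^3 + 0.62*m^2 - 4.41*m + 1.16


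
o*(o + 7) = o^2 + 7*o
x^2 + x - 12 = (x - 3)*(x + 4)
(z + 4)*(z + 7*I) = z^2 + 4*z + 7*I*z + 28*I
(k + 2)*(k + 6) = k^2 + 8*k + 12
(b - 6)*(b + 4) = b^2 - 2*b - 24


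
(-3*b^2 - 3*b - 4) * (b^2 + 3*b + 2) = -3*b^4 - 12*b^3 - 19*b^2 - 18*b - 8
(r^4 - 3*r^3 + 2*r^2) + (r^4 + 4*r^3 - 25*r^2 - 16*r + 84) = 2*r^4 + r^3 - 23*r^2 - 16*r + 84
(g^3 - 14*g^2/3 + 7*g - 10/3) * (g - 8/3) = g^4 - 22*g^3/3 + 175*g^2/9 - 22*g + 80/9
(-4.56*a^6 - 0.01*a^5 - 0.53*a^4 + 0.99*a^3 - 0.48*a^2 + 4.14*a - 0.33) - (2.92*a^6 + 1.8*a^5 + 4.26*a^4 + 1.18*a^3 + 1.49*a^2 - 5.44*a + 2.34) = -7.48*a^6 - 1.81*a^5 - 4.79*a^4 - 0.19*a^3 - 1.97*a^2 + 9.58*a - 2.67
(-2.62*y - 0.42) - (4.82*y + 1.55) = -7.44*y - 1.97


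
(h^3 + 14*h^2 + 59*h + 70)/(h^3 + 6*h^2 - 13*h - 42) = (h + 5)/(h - 3)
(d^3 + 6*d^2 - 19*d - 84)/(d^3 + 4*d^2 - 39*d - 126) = (d - 4)/(d - 6)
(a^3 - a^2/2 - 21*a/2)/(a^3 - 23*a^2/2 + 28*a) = (a + 3)/(a - 8)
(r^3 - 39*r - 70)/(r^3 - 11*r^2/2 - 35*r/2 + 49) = 2*(r^2 + 7*r + 10)/(2*r^2 + 3*r - 14)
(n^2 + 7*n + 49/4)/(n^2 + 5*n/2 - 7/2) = (n + 7/2)/(n - 1)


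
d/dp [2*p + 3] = 2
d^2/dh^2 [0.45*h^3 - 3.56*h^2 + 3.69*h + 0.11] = 2.7*h - 7.12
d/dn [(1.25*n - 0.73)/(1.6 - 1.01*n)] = (1.275327*n - 2.02032)/(1.01*n - 1.6)^3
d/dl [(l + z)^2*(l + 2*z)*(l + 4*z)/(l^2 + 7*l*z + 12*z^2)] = (2*l^3 + 13*l^2*z + 24*l*z^2 + 13*z^3)/(l^2 + 6*l*z + 9*z^2)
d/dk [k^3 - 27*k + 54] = 3*k^2 - 27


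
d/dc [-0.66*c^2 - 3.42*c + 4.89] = -1.32*c - 3.42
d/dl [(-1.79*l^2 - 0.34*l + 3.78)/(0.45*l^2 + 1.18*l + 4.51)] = (-1.9592*l^2 - 19.5478*l - 5.9938)/(0.2025*l^4 + 1.062*l^3 + 5.4514*l^2 + 10.6436*l + 20.3401)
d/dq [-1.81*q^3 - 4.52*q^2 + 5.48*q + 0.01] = -5.43*q^2 - 9.04*q + 5.48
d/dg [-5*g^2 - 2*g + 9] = -10*g - 2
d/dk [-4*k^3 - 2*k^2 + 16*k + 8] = -12*k^2 - 4*k + 16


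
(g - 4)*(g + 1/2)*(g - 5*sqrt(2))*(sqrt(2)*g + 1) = sqrt(2)*g^4 - 9*g^3 - 7*sqrt(2)*g^3/2 - 7*sqrt(2)*g^2 + 63*g^2/2 + 18*g + 35*sqrt(2)*g/2 + 10*sqrt(2)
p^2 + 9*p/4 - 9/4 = (p - 3/4)*(p + 3)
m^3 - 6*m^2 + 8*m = m*(m - 4)*(m - 2)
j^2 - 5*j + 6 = (j - 3)*(j - 2)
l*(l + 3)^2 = l^3 + 6*l^2 + 9*l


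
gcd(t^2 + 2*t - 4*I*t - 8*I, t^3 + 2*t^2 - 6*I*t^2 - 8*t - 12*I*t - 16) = t^2 + t*(2 - 4*I) - 8*I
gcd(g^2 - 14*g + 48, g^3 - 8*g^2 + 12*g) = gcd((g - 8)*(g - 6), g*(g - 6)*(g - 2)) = g - 6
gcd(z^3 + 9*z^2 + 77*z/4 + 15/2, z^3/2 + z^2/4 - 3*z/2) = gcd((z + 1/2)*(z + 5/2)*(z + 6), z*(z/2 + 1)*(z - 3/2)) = 1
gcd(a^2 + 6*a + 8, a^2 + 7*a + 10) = a + 2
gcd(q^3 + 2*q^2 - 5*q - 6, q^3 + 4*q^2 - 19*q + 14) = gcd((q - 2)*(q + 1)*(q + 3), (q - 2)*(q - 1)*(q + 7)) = q - 2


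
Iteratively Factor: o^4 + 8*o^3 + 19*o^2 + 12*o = (o + 3)*(o^3 + 5*o^2 + 4*o) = (o + 3)*(o + 4)*(o^2 + o) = o*(o + 3)*(o + 4)*(o + 1)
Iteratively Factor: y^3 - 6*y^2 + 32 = (y - 4)*(y^2 - 2*y - 8) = (y - 4)^2*(y + 2)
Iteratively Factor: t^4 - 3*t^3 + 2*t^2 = (t - 2)*(t^3 - t^2) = t*(t - 2)*(t^2 - t) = t*(t - 2)*(t - 1)*(t)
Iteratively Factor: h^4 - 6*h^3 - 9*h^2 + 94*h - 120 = (h - 3)*(h^3 - 3*h^2 - 18*h + 40) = (h - 3)*(h + 4)*(h^2 - 7*h + 10) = (h - 5)*(h - 3)*(h + 4)*(h - 2)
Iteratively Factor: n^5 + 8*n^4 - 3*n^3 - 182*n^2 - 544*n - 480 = (n + 2)*(n^4 + 6*n^3 - 15*n^2 - 152*n - 240) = (n + 2)*(n + 3)*(n^3 + 3*n^2 - 24*n - 80) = (n + 2)*(n + 3)*(n + 4)*(n^2 - n - 20) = (n - 5)*(n + 2)*(n + 3)*(n + 4)*(n + 4)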